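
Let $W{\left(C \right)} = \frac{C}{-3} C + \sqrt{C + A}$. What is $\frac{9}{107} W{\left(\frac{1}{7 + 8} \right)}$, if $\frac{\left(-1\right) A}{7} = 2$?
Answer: $- \frac{1}{8025} + \frac{3 i \sqrt{3135}}{535} \approx -0.00012461 + 0.31397 i$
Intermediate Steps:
$A = -14$ ($A = \left(-7\right) 2 = -14$)
$W{\left(C \right)} = \sqrt{-14 + C} - \frac{C^{2}}{3}$ ($W{\left(C \right)} = \frac{C}{-3} C + \sqrt{C - 14} = C \left(- \frac{1}{3}\right) C + \sqrt{-14 + C} = - \frac{C}{3} C + \sqrt{-14 + C} = - \frac{C^{2}}{3} + \sqrt{-14 + C} = \sqrt{-14 + C} - \frac{C^{2}}{3}$)
$\frac{9}{107} W{\left(\frac{1}{7 + 8} \right)} = \frac{9}{107} \left(\sqrt{-14 + \frac{1}{7 + 8}} - \frac{\left(\frac{1}{7 + 8}\right)^{2}}{3}\right) = 9 \cdot \frac{1}{107} \left(\sqrt{-14 + \frac{1}{15}} - \frac{\left(\frac{1}{15}\right)^{2}}{3}\right) = \frac{9 \left(\sqrt{-14 + \frac{1}{15}} - \frac{1}{3 \cdot 225}\right)}{107} = \frac{9 \left(\sqrt{- \frac{209}{15}} - \frac{1}{675}\right)}{107} = \frac{9 \left(\frac{i \sqrt{3135}}{15} - \frac{1}{675}\right)}{107} = \frac{9 \left(- \frac{1}{675} + \frac{i \sqrt{3135}}{15}\right)}{107} = - \frac{1}{8025} + \frac{3 i \sqrt{3135}}{535}$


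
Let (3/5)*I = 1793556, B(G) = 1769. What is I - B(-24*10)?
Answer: 2987491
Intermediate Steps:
I = 2989260 (I = (5/3)*1793556 = 2989260)
I - B(-24*10) = 2989260 - 1*1769 = 2989260 - 1769 = 2987491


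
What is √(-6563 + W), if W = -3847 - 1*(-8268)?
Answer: 3*I*√238 ≈ 46.282*I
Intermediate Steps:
W = 4421 (W = -3847 + 8268 = 4421)
√(-6563 + W) = √(-6563 + 4421) = √(-2142) = 3*I*√238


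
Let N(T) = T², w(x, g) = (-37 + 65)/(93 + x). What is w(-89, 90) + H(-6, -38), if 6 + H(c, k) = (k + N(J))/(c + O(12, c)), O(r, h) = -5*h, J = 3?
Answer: -5/24 ≈ -0.20833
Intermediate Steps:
w(x, g) = 28/(93 + x)
H(c, k) = -6 - (9 + k)/(4*c) (H(c, k) = -6 + (k + 3²)/(c - 5*c) = -6 + (k + 9)/((-4*c)) = -6 + (9 + k)*(-1/(4*c)) = -6 - (9 + k)/(4*c))
w(-89, 90) + H(-6, -38) = 28/(93 - 89) + (¼)*(-9 - 1*(-38) - 24*(-6))/(-6) = 28/4 + (¼)*(-⅙)*(-9 + 38 + 144) = 28*(¼) + (¼)*(-⅙)*173 = 7 - 173/24 = -5/24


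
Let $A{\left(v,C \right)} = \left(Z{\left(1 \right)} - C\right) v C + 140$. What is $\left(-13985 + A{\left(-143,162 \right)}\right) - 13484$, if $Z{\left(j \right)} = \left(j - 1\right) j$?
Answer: $3725563$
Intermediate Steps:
$Z{\left(j \right)} = j \left(-1 + j\right)$ ($Z{\left(j \right)} = \left(-1 + j\right) j = j \left(-1 + j\right)$)
$A{\left(v,C \right)} = 140 - v C^{2}$ ($A{\left(v,C \right)} = \left(1 \left(-1 + 1\right) - C\right) v C + 140 = \left(1 \cdot 0 - C\right) v C + 140 = \left(0 - C\right) v C + 140 = - C v C + 140 = - v C^{2} + 140 = 140 - v C^{2}$)
$\left(-13985 + A{\left(-143,162 \right)}\right) - 13484 = \left(-13985 - \left(-140 - 143 \cdot 162^{2}\right)\right) - 13484 = \left(-13985 - \left(-140 - 3752892\right)\right) - 13484 = \left(-13985 + \left(140 + 3752892\right)\right) - 13484 = \left(-13985 + 3753032\right) - 13484 = 3739047 - 13484 = 3725563$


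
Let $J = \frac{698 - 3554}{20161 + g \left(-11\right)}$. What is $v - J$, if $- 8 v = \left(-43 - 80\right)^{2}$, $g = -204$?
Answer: $- \frac{338942397}{179240} \approx -1891.0$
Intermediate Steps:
$J = - \frac{2856}{22405}$ ($J = \frac{698 - 3554}{20161 - -2244} = - \frac{2856}{20161 + 2244} = - \frac{2856}{22405} \approx -0.12747$)
$v = - \frac{15129}{8}$ ($v = - \frac{\left(-43 - 80\right)^{2}}{8} = - \frac{\left(-123\right)^{2}}{8} = \left(- \frac{1}{8}\right) 15129 = - \frac{15129}{8} \approx -1891.1$)
$v - J = - \frac{15129}{8} - - \frac{2856}{22405} = - \frac{15129}{8} + \frac{2856}{22405} = - \frac{338942397}{179240}$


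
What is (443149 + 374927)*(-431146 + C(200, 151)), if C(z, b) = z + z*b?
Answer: -327840684696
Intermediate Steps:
C(z, b) = z + b*z
(443149 + 374927)*(-431146 + C(200, 151)) = (443149 + 374927)*(-431146 + 200*(1 + 151)) = 818076*(-431146 + 200*152) = 818076*(-431146 + 30400) = 818076*(-400746) = -327840684696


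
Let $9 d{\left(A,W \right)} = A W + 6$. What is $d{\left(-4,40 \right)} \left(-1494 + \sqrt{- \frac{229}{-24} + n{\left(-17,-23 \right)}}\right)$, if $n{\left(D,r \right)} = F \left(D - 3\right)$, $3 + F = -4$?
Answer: $25564 - \frac{77 \sqrt{21534}}{54} \approx 25355.0$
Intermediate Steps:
$F = -7$ ($F = -3 - 4 = -7$)
$d{\left(A,W \right)} = \frac{2}{3} + \frac{A W}{9}$ ($d{\left(A,W \right)} = \frac{A W + 6}{9} = \frac{6 + A W}{9} = \frac{2}{3} + \frac{A W}{9}$)
$n{\left(D,r \right)} = 21 - 7 D$ ($n{\left(D,r \right)} = - 7 \left(D - 3\right) = - 7 \left(-3 + D\right) = 21 - 7 D$)
$d{\left(-4,40 \right)} \left(-1494 + \sqrt{- \frac{229}{-24} + n{\left(-17,-23 \right)}}\right) = \left(\frac{2}{3} + \frac{1}{9} \left(-4\right) 40\right) \left(-1494 + \sqrt{- \frac{229}{-24} + \left(21 - -119\right)}\right) = \left(\frac{2}{3} - \frac{160}{9}\right) \left(-1494 + \sqrt{\left(-229\right) \left(- \frac{1}{24}\right) + \left(21 + 119\right)}\right) = - \frac{154 \left(-1494 + \sqrt{\frac{229}{24} + 140}\right)}{9} = - \frac{154 \left(-1494 + \sqrt{\frac{3589}{24}}\right)}{9} = - \frac{154 \left(-1494 + \frac{\sqrt{21534}}{12}\right)}{9} = 25564 - \frac{77 \sqrt{21534}}{54}$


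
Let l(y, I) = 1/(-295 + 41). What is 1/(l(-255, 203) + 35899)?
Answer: 254/9118345 ≈ 2.7856e-5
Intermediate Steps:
l(y, I) = -1/254 (l(y, I) = 1/(-254) = -1/254)
1/(l(-255, 203) + 35899) = 1/(-1/254 + 35899) = 1/(9118345/254) = 254/9118345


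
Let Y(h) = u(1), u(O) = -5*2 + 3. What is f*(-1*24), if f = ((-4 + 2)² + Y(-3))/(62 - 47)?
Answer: 24/5 ≈ 4.8000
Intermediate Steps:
u(O) = -7 (u(O) = -10 + 3 = -7)
Y(h) = -7
f = -⅕ (f = ((-4 + 2)² - 7)/(62 - 47) = ((-2)² - 7)/15 = (4 - 7)*(1/15) = -3*1/15 = -⅕ ≈ -0.20000)
f*(-1*24) = -(-1)*24/5 = -⅕*(-24) = 24/5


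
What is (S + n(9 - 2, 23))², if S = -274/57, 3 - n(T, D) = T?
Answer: 252004/3249 ≈ 77.564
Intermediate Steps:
n(T, D) = 3 - T
S = -274/57 (S = -274*1/57 = -274/57 ≈ -4.8070)
(S + n(9 - 2, 23))² = (-274/57 + (3 - (9 - 2)))² = (-274/57 + (3 - 1*7))² = (-274/57 + (3 - 7))² = (-274/57 - 4)² = (-502/57)² = 252004/3249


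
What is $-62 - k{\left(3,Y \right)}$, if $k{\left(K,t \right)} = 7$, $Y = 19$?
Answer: $-69$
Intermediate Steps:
$-62 - k{\left(3,Y \right)} = -62 - 7 = -69$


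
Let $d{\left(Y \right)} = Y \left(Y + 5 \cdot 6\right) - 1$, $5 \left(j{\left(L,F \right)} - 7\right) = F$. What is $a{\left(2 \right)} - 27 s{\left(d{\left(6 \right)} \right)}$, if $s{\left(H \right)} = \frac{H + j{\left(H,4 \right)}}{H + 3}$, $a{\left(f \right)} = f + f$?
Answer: $- \frac{12859}{545} \approx -23.594$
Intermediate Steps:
$a{\left(f \right)} = 2 f$
$j{\left(L,F \right)} = 7 + \frac{F}{5}$
$d{\left(Y \right)} = -1 + Y \left(30 + Y\right)$ ($d{\left(Y \right)} = Y \left(Y + 30\right) - 1 = Y \left(30 + Y\right) - 1 = -1 + Y \left(30 + Y\right)$)
$s{\left(H \right)} = \frac{\frac{39}{5} + H}{3 + H}$ ($s{\left(H \right)} = \frac{H + \left(7 + \frac{1}{5} \cdot 4\right)}{H + 3} = \frac{H + \left(7 + \frac{4}{5}\right)}{3 + H} = \frac{H + \frac{39}{5}}{3 + H} = \frac{\frac{39}{5} + H}{3 + H}$)
$a{\left(2 \right)} - 27 s{\left(d{\left(6 \right)} \right)} = 2 \cdot 2 - 27 \frac{\frac{39}{5} + \left(-1 + 6^{2} + 30 \cdot 6\right)}{3 + \left(-1 + 6^{2} + 30 \cdot 6\right)} = 4 - 27 \frac{\frac{39}{5} + \left(-1 + 36 + 180\right)}{3 + \left(-1 + 36 + 180\right)} = 4 - 27 \frac{\frac{39}{5} + 215}{3 + 215} = 4 - 27 \cdot \frac{1}{218} \cdot \frac{1114}{5} = 4 - \frac{15039}{545} = - \frac{12859}{545}$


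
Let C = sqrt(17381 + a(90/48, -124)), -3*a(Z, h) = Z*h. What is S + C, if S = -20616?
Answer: -20616 + sqrt(69834)/2 ≈ -20484.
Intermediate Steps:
a(Z, h) = -Z*h/3
C = sqrt(69834)/2 (C = sqrt(17381 - 1/3*90/48*(-124)) = sqrt(17381 - 1/3*90*(1/48)*(-124)) = sqrt(17381 - 1/3*15/8*(-124)) = sqrt(17381 + 155/2) = sqrt(34917/2) = sqrt(69834)/2 ≈ 132.13)
S + C = -20616 + sqrt(69834)/2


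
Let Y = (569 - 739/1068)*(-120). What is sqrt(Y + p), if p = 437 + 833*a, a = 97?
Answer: 622*sqrt(267)/89 ≈ 114.20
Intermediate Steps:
Y = -6069530/89 (Y = (569 - 739*1/1068)*(-120) = (569 - 739/1068)*(-120) = (606953/1068)*(-120) = -6069530/89 ≈ -68197.)
p = 81238 (p = 437 + 833*97 = 437 + 80801 = 81238)
sqrt(Y + p) = sqrt(-6069530/89 + 81238) = sqrt(1160652/89) = 622*sqrt(267)/89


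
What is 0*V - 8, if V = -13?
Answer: -8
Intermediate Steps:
0*V - 8 = 0*(-13) - 8 = 0 - 8 = -8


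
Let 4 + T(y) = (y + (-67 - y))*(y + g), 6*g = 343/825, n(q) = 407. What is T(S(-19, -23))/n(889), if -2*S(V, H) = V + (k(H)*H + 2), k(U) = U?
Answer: 84859619/2014650 ≈ 42.121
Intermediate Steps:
g = 343/4950 (g = (343/825)/6 = (343*(1/825))/6 = (⅙)*(343/825) = 343/4950 ≈ 0.069293)
S(V, H) = -1 - V/2 - H²/2 (S(V, H) = -(V + (H*H + 2))/2 = -(V + (H² + 2))/2 = -(V + (2 + H²))/2 = -(2 + V + H²)/2 = -1 - V/2 - H²/2)
T(y) = -42781/4950 - 67*y (T(y) = -4 + (y + (-67 - y))*(y + 343/4950) = -4 - 67*(343/4950 + y) = -4 + (-22981/4950 - 67*y) = -42781/4950 - 67*y)
T(S(-19, -23))/n(889) = (-42781/4950 - 67*(-1 - ½*(-19) - ½*(-23)²))/407 = (-42781/4950 - 67*(-1 + 19/2 - ½*529))*(1/407) = (-42781/4950 - 67*(-1 + 19/2 - 529/2))*(1/407) = (-42781/4950 - 67*(-256))*(1/407) = (-42781/4950 + 17152)*(1/407) = (84859619/4950)*(1/407) = 84859619/2014650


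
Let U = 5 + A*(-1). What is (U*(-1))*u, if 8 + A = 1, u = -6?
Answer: 72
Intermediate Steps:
A = -7 (A = -8 + 1 = -7)
U = 12 (U = 5 - 7*(-1) = 5 + 7 = 12)
(U*(-1))*u = (12*(-1))*(-6) = -12*(-6) = 72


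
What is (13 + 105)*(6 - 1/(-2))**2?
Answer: 9971/2 ≈ 4985.5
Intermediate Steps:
(13 + 105)*(6 - 1/(-2))**2 = 118*(6 - 1*(-1/2))**2 = 118*(6 + 1/2)**2 = 118*(13/2)**2 = 118*(169/4) = 9971/2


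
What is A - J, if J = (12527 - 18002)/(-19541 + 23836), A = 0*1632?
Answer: 1095/859 ≈ 1.2747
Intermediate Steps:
A = 0
J = -1095/859 (J = -5475/4295 = -5475*1/4295 = -1095/859 ≈ -1.2747)
A - J = 0 - 1*(-1095/859) = 0 + 1095/859 = 1095/859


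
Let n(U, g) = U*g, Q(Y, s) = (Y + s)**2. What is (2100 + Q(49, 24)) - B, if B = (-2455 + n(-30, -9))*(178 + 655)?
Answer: 1827534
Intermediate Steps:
B = -1820105 (B = (-2455 - 30*(-9))*(178 + 655) = (-2455 + 270)*833 = -2185*833 = -1820105)
(2100 + Q(49, 24)) - B = (2100 + (49 + 24)**2) - 1*(-1820105) = (2100 + 73**2) + 1820105 = (2100 + 5329) + 1820105 = 7429 + 1820105 = 1827534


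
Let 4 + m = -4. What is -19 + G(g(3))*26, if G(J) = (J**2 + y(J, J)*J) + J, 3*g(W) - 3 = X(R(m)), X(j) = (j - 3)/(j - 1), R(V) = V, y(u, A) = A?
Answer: 87913/729 ≈ 120.59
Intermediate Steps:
m = -8 (m = -4 - 4 = -8)
X(j) = (-3 + j)/(-1 + j)
g(W) = 38/27 (g(W) = 1 + ((-3 - 8)/(-1 - 8))/3 = 1 + (-11/(-9))/3 = 1 + (-1/9*(-11))/3 = 1 + (1/3)*(11/9) = 1 + 11/27 = 38/27)
G(J) = J + 2*J**2 (G(J) = (J**2 + J*J) + J = (J**2 + J**2) + J = 2*J**2 + J = J + 2*J**2)
-19 + G(g(3))*26 = -19 + (38*(1 + 2*(38/27))/27)*26 = -19 + (38*(1 + 76/27)/27)*26 = -19 + ((38/27)*(103/27))*26 = -19 + (3914/729)*26 = -19 + 101764/729 = 87913/729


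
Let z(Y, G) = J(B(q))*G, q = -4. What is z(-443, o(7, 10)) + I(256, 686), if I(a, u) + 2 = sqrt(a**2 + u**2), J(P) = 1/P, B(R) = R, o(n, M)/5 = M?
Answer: -29/2 + 2*sqrt(134033) ≈ 717.71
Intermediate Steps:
o(n, M) = 5*M
I(a, u) = -2 + sqrt(a**2 + u**2)
z(Y, G) = -G/4 (z(Y, G) = G/(-4) = -G/4)
z(-443, o(7, 10)) + I(256, 686) = -5*10/4 + (-2 + sqrt(256**2 + 686**2)) = -1/4*50 + (-2 + sqrt(65536 + 470596)) = -25/2 + (-2 + sqrt(536132)) = -25/2 + (-2 + 2*sqrt(134033)) = -29/2 + 2*sqrt(134033)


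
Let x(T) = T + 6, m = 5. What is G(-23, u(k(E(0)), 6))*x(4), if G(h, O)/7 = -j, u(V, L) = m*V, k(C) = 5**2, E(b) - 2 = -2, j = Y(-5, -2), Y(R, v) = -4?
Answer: 280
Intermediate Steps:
j = -4
E(b) = 0 (E(b) = 2 - 2 = 0)
k(C) = 25
u(V, L) = 5*V
G(h, O) = 28 (G(h, O) = 7*(-1*(-4)) = 7*4 = 28)
x(T) = 6 + T
G(-23, u(k(E(0)), 6))*x(4) = 28*(6 + 4) = 28*10 = 280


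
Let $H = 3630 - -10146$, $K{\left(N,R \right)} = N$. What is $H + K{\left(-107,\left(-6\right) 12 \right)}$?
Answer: $13669$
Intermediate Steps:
$H = 13776$ ($H = 3630 + 10146 = 13776$)
$H + K{\left(-107,\left(-6\right) 12 \right)} = 13776 - 107 = 13669$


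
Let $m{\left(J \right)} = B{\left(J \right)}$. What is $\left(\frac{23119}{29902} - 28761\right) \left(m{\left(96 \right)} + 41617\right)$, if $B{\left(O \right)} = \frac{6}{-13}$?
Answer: $- \frac{465266571747545}{388726} \approx -1.1969 \cdot 10^{9}$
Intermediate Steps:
$B{\left(O \right)} = - \frac{6}{13}$ ($B{\left(O \right)} = 6 \left(- \frac{1}{13}\right) = - \frac{6}{13}$)
$m{\left(J \right)} = - \frac{6}{13}$
$\left(\frac{23119}{29902} - 28761\right) \left(m{\left(96 \right)} + 41617\right) = \left(\frac{23119}{29902} - 28761\right) \left(- \frac{6}{13} + 41617\right) = \left(23119 \cdot \frac{1}{29902} - 28761\right) \frac{541015}{13} = \left(\frac{23119}{29902} - 28761\right) \frac{541015}{13} = \left(- \frac{859988303}{29902}\right) \frac{541015}{13} = - \frac{465266571747545}{388726}$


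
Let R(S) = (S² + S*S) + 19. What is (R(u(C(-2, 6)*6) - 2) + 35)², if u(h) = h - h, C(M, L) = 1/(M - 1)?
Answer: 3844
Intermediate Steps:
C(M, L) = 1/(-1 + M)
u(h) = 0
R(S) = 19 + 2*S² (R(S) = (S² + S²) + 19 = 2*S² + 19 = 19 + 2*S²)
(R(u(C(-2, 6)*6) - 2) + 35)² = ((19 + 2*(0 - 2)²) + 35)² = ((19 + 2*(-2)²) + 35)² = ((19 + 2*4) + 35)² = ((19 + 8) + 35)² = (27 + 35)² = 62² = 3844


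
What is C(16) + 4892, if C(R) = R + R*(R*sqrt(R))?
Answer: 5932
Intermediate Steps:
C(R) = R + R**(5/2) (C(R) = R + R*R**(3/2) = R + R**(5/2))
C(16) + 4892 = (16 + 16**(5/2)) + 4892 = (16 + 1024) + 4892 = 1040 + 4892 = 5932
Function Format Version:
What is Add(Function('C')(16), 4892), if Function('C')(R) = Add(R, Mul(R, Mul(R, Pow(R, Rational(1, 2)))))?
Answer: 5932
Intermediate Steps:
Function('C')(R) = Add(R, Pow(R, Rational(5, 2))) (Function('C')(R) = Add(R, Mul(R, Pow(R, Rational(3, 2)))) = Add(R, Pow(R, Rational(5, 2))))
Add(Function('C')(16), 4892) = Add(Add(16, Pow(16, Rational(5, 2))), 4892) = Add(Add(16, 1024), 4892) = Add(1040, 4892) = 5932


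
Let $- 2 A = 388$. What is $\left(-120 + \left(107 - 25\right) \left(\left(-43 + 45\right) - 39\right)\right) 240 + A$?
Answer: $-757154$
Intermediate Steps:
$A = -194$ ($A = \left(- \frac{1}{2}\right) 388 = -194$)
$\left(-120 + \left(107 - 25\right) \left(\left(-43 + 45\right) - 39\right)\right) 240 + A = \left(-120 + \left(107 - 25\right) \left(\left(-43 + 45\right) - 39\right)\right) 240 - 194 = \left(-120 + 82 \left(2 - 39\right)\right) 240 - 194 = \left(-120 + 82 \left(-37\right)\right) 240 - 194 = \left(-120 - 3034\right) 240 - 194 = \left(-3154\right) 240 - 194 = -756960 - 194 = -757154$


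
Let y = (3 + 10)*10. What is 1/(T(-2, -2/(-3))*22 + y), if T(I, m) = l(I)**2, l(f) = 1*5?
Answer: 1/680 ≈ 0.0014706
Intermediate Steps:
l(f) = 5
T(I, m) = 25 (T(I, m) = 5**2 = 25)
y = 130 (y = 13*10 = 130)
1/(T(-2, -2/(-3))*22 + y) = 1/(25*22 + 130) = 1/(550 + 130) = 1/680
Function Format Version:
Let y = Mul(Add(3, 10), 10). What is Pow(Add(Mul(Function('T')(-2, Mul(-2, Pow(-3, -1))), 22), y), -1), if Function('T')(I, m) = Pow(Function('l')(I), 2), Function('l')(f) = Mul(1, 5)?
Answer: Rational(1, 680) ≈ 0.0014706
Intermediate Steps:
Function('l')(f) = 5
Function('T')(I, m) = 25 (Function('T')(I, m) = Pow(5, 2) = 25)
y = 130 (y = Mul(13, 10) = 130)
Pow(Add(Mul(Function('T')(-2, Mul(-2, Pow(-3, -1))), 22), y), -1) = Pow(Add(Mul(25, 22), 130), -1) = Pow(Add(550, 130), -1) = Pow(680, -1) = Rational(1, 680)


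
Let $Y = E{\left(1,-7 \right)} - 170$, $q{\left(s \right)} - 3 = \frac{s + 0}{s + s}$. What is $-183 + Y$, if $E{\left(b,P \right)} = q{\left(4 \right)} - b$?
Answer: $- \frac{701}{2} \approx -350.5$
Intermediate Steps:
$q{\left(s \right)} = \frac{7}{2}$ ($q{\left(s \right)} = 3 + \frac{s + 0}{s + s} = 3 + \frac{s}{2 s} = 3 + s \frac{1}{2 s} = 3 + \frac{1}{2} = \frac{7}{2}$)
$E{\left(b,P \right)} = \frac{7}{2} - b$
$Y = - \frac{335}{2}$ ($Y = \left(\frac{7}{2} - 1\right) - 170 = \frac{5}{2} - 170 = - \frac{335}{2} \approx -167.5$)
$-183 + Y = -183 - \frac{335}{2} = - \frac{701}{2}$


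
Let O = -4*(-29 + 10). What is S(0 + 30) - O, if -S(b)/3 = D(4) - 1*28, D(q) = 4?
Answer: -4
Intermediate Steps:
O = 76 (O = -4*(-19) = 76)
S(b) = 72 (S(b) = -3*(4 - 1*28) = -3*(4 - 28) = -3*(-24) = 72)
S(0 + 30) - O = 72 - 1*76 = 72 - 76 = -4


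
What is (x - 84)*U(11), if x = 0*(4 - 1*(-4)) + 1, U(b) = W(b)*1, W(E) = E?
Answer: -913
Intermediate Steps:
U(b) = b (U(b) = b*1 = b)
x = 1 (x = 0*(4 + 4) + 1 = 0*8 + 1 = 0 + 1 = 1)
(x - 84)*U(11) = (1 - 84)*11 = -83*11 = -913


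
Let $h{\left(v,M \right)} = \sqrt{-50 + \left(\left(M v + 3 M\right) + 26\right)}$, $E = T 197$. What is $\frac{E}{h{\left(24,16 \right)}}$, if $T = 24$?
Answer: $\frac{394 \sqrt{102}}{17} \approx 234.07$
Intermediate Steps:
$E = 4728$ ($E = 24 \cdot 197 = 4728$)
$h{\left(v,M \right)} = \sqrt{-24 + 3 M + M v}$ ($h{\left(v,M \right)} = \sqrt{-50 + \left(\left(3 M + M v\right) + 26\right)} = \sqrt{-50 + \left(26 + 3 M + M v\right)} = \sqrt{-24 + 3 M + M v}$)
$\frac{E}{h{\left(24,16 \right)}} = \frac{4728}{\sqrt{-24 + 3 \cdot 16 + 16 \cdot 24}} = \frac{4728}{\sqrt{-24 + 48 + 384}} = \frac{4728}{\sqrt{408}} = \frac{4728}{2 \sqrt{102}} = 4728 \frac{\sqrt{102}}{204} = \frac{394 \sqrt{102}}{17}$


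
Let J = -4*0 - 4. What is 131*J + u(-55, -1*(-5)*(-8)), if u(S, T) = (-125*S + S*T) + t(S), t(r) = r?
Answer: 8496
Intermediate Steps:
J = -4 (J = 0 - 4 = -4)
u(S, T) = -124*S + S*T (u(S, T) = (-125*S + S*T) + S = -124*S + S*T)
131*J + u(-55, -1*(-5)*(-8)) = 131*(-4) - 55*(-124 - 1*(-5)*(-8)) = -524 - 55*(-124 + 5*(-8)) = -524 - 55*(-124 - 40) = -524 - 55*(-164) = -524 + 9020 = 8496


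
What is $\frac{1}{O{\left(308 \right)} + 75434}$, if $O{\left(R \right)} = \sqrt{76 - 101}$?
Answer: $\frac{75434}{5690288381} - \frac{5 i}{5690288381} \approx 1.3257 \cdot 10^{-5} - 8.7869 \cdot 10^{-10} i$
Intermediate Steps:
$O{\left(R \right)} = 5 i$ ($O{\left(R \right)} = \sqrt{-25} = 5 i$)
$\frac{1}{O{\left(308 \right)} + 75434} = \frac{1}{5 i + 75434} = \frac{1}{75434 + 5 i} = \frac{75434 - 5 i}{5690288381}$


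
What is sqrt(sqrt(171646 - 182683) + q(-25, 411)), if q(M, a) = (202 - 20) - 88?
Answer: sqrt(94 + I*sqrt(11037)) ≈ 10.839 + 4.8462*I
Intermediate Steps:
q(M, a) = 94 (q(M, a) = 182 - 88 = 94)
sqrt(sqrt(171646 - 182683) + q(-25, 411)) = sqrt(sqrt(171646 - 182683) + 94) = sqrt(sqrt(-11037) + 94) = sqrt(I*sqrt(11037) + 94) = sqrt(94 + I*sqrt(11037))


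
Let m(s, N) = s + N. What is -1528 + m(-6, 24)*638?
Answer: 9956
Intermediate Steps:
m(s, N) = N + s
-1528 + m(-6, 24)*638 = -1528 + (24 - 6)*638 = -1528 + 18*638 = -1528 + 11484 = 9956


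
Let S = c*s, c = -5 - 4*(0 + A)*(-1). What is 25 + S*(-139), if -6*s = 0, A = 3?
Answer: 25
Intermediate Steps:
s = 0 (s = -⅙*0 = 0)
c = 7 (c = -5 - 4*(0 + 3)*(-1) = -5 - 12*(-1) = -5 - 4*(-3) = -5 + 12 = 7)
S = 0 (S = 7*0 = 0)
25 + S*(-139) = 25 + 0*(-139) = 25 + 0 = 25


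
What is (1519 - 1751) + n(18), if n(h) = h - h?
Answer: -232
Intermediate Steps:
n(h) = 0
(1519 - 1751) + n(18) = (1519 - 1751) + 0 = -232 + 0 = -232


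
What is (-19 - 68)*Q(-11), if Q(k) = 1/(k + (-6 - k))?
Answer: 29/2 ≈ 14.500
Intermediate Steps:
Q(k) = -⅙ (Q(k) = 1/(-6) = -⅙)
(-19 - 68)*Q(-11) = (-19 - 68)*(-⅙) = -87*(-⅙) = 29/2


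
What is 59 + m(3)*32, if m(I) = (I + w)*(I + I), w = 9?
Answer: 2363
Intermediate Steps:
m(I) = 2*I*(9 + I) (m(I) = (I + 9)*(I + I) = (9 + I)*(2*I) = 2*I*(9 + I))
59 + m(3)*32 = 59 + (2*3*(9 + 3))*32 = 59 + (2*3*12)*32 = 59 + 72*32 = 59 + 2304 = 2363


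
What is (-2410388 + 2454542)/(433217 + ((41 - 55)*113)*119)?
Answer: 1338/7423 ≈ 0.18025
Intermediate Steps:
(-2410388 + 2454542)/(433217 + ((41 - 55)*113)*119) = 44154/(433217 - 14*113*119) = 44154/(433217 - 1582*119) = 44154/(433217 - 188258) = 44154/244959 = 44154*(1/244959) = 1338/7423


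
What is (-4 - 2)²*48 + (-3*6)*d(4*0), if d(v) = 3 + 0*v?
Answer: 1674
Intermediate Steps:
d(v) = 3 (d(v) = 3 + 0 = 3)
(-4 - 2)²*48 + (-3*6)*d(4*0) = (-4 - 2)²*48 - 3*6*3 = (-6)²*48 - 18*3 = 36*48 - 54 = 1728 - 54 = 1674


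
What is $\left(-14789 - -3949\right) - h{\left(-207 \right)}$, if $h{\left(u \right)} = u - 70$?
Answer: $-10563$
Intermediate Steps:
$h{\left(u \right)} = -70 + u$
$\left(-14789 - -3949\right) - h{\left(-207 \right)} = \left(-14789 - -3949\right) - \left(-70 - 207\right) = \left(-14789 + 3949\right) - -277 = -10840 + 277 = -10563$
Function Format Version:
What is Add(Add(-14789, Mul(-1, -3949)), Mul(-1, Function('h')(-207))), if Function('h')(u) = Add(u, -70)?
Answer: -10563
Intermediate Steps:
Function('h')(u) = Add(-70, u)
Add(Add(-14789, Mul(-1, -3949)), Mul(-1, Function('h')(-207))) = Add(Add(-14789, Mul(-1, -3949)), Mul(-1, Add(-70, -207))) = Add(Add(-14789, 3949), Mul(-1, -277)) = Add(-10840, 277) = -10563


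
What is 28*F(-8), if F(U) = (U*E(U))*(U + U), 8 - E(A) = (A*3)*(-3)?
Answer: -229376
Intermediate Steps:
E(A) = 8 + 9*A (E(A) = 8 - A*3*(-3) = 8 - 3*A*(-3) = 8 - (-9)*A = 8 + 9*A)
F(U) = 2*U²*(8 + 9*U) (F(U) = (U*(8 + 9*U))*(U + U) = (U*(8 + 9*U))*(2*U) = 2*U²*(8 + 9*U))
28*F(-8) = 28*((-8)²*(16 + 18*(-8))) = 28*(64*(16 - 144)) = 28*(64*(-128)) = 28*(-8192) = -229376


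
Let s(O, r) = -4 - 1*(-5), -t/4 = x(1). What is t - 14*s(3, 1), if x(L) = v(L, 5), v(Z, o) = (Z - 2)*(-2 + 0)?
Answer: -22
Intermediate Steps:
v(Z, o) = 4 - 2*Z (v(Z, o) = (-2 + Z)*(-2) = 4 - 2*Z)
x(L) = 4 - 2*L
t = -8 (t = -4*(4 - 2*1) = -4*(4 - 2) = -4*2 = -8)
s(O, r) = 1 (s(O, r) = -4 + 5 = 1)
t - 14*s(3, 1) = -8 - 14*1 = -8 - 14 = -22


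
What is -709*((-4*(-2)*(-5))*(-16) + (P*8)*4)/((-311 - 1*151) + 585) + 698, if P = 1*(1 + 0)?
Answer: -130198/41 ≈ -3175.6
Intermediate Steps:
P = 1 (P = 1*1 = 1)
-709*((-4*(-2)*(-5))*(-16) + (P*8)*4)/((-311 - 1*151) + 585) + 698 = -709*((-4*(-2)*(-5))*(-16) + (1*8)*4)/((-311 - 1*151) + 585) + 698 = -709*((8*(-5))*(-16) + 8*4)/((-311 - 151) + 585) + 698 = -709*(-40*(-16) + 32)/(-462 + 585) + 698 = -709*(640 + 32)/123 + 698 = -476448/123 + 698 = -709*224/41 + 698 = -158816/41 + 698 = -130198/41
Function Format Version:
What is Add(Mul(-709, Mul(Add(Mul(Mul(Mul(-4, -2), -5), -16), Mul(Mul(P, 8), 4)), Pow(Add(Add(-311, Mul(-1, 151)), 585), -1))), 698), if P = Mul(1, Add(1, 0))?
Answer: Rational(-130198, 41) ≈ -3175.6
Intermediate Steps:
P = 1 (P = Mul(1, 1) = 1)
Add(Mul(-709, Mul(Add(Mul(Mul(Mul(-4, -2), -5), -16), Mul(Mul(P, 8), 4)), Pow(Add(Add(-311, Mul(-1, 151)), 585), -1))), 698) = Add(Mul(-709, Mul(Add(Mul(Mul(Mul(-4, -2), -5), -16), Mul(Mul(1, 8), 4)), Pow(Add(Add(-311, Mul(-1, 151)), 585), -1))), 698) = Add(Mul(-709, Mul(Add(Mul(Mul(8, -5), -16), Mul(8, 4)), Pow(Add(Add(-311, -151), 585), -1))), 698) = Add(Mul(-709, Mul(Add(Mul(-40, -16), 32), Pow(Add(-462, 585), -1))), 698) = Add(Mul(-709, Mul(Add(640, 32), Pow(123, -1))), 698) = Add(Mul(-709, Mul(672, Rational(1, 123))), 698) = Add(Mul(-709, Rational(224, 41)), 698) = Add(Rational(-158816, 41), 698) = Rational(-130198, 41)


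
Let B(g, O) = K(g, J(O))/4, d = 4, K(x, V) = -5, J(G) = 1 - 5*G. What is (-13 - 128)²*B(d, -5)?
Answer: -99405/4 ≈ -24851.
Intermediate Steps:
B(g, O) = -5/4
(-13 - 128)²*B(d, -5) = (-13 - 128)²*(-5/4) = (-141)²*(-5/4) = 19881*(-5/4) = -99405/4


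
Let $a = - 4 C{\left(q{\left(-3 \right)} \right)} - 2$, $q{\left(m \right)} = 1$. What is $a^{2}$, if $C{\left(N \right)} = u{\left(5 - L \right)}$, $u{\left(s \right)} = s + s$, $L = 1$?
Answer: $1156$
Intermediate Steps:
$u{\left(s \right)} = 2 s$
$C{\left(N \right)} = 8$ ($C{\left(N \right)} = 2 \left(5 - 1\right) = 2 \cdot 4 = 8$)
$a = -34$ ($a = \left(-4\right) 8 - 2 = -32 - 2 = -34$)
$a^{2} = \left(-34\right)^{2} = 1156$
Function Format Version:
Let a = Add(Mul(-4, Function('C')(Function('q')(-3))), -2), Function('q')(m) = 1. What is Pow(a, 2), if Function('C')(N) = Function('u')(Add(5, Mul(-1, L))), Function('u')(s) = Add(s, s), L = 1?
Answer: 1156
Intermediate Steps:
Function('u')(s) = Mul(2, s)
Function('C')(N) = 8 (Function('C')(N) = Mul(2, Add(5, Mul(-1, 1))) = Mul(2, Add(5, -1)) = Mul(2, 4) = 8)
a = -34 (a = Add(Mul(-4, 8), -2) = Add(-32, -2) = -34)
Pow(a, 2) = Pow(-34, 2) = 1156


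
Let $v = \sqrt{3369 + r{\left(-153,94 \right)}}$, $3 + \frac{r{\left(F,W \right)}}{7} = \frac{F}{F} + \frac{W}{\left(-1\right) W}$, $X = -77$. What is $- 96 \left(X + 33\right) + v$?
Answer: $4224 + 6 \sqrt{93} \approx 4281.9$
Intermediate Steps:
$r{\left(F,W \right)} = -21$ ($r{\left(F,W \right)} = -21 + 7 \left(\frac{F}{F} + \frac{W}{\left(-1\right) W}\right) = -21 + 7 \left(1 + W \left(- \frac{1}{W}\right)\right) = -21 + 7 \left(1 - 1\right) = -21 + 7 \cdot 0 = -21 + 0 = -21$)
$v = 6 \sqrt{93}$ ($v = \sqrt{3369 - 21} = \sqrt{3348} = 6 \sqrt{93} \approx 57.862$)
$- 96 \left(X + 33\right) + v = - 96 \left(-77 + 33\right) + 6 \sqrt{93} = \left(-96\right) \left(-44\right) + 6 \sqrt{93} = 4224 + 6 \sqrt{93}$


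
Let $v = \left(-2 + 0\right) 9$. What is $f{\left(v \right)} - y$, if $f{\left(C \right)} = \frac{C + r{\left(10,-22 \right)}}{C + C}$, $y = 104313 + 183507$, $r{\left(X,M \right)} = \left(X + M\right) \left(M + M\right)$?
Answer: $- \frac{1727005}{6} \approx -2.8783 \cdot 10^{5}$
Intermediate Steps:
$r{\left(X,M \right)} = 2 M \left(M + X\right)$ ($r{\left(X,M \right)} = \left(M + X\right) 2 M = 2 M \left(M + X\right)$)
$y = 287820$
$v = -18$ ($v = \left(-2\right) 9 = -18$)
$f{\left(C \right)} = \frac{528 + C}{2 C}$ ($f{\left(C \right)} = \frac{C + 2 \left(-22\right) \left(-22 + 10\right)}{C + C} = \frac{C + 2 \left(-22\right) \left(-12\right)}{2 C} = \left(C + 528\right) \frac{1}{2 C} = \left(528 + C\right) \frac{1}{2 C} = \frac{528 + C}{2 C}$)
$f{\left(v \right)} - y = \frac{528 - 18}{2 \left(-18\right)} - 287820 = \frac{1}{2} \left(- \frac{1}{18}\right) 510 - 287820 = - \frac{85}{6} - 287820 = - \frac{1727005}{6}$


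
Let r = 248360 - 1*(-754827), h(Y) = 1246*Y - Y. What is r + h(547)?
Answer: 1684202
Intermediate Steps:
h(Y) = 1245*Y
r = 1003187 (r = 248360 + 754827 = 1003187)
r + h(547) = 1003187 + 1245*547 = 1003187 + 681015 = 1684202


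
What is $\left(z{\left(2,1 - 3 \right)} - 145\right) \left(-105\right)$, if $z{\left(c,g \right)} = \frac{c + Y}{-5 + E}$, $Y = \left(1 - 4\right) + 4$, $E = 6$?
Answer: $14910$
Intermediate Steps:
$Y = 1$ ($Y = -3 + 4 = 1$)
$z{\left(c,g \right)} = 1 + c$ ($z{\left(c,g \right)} = \frac{c + 1}{-5 + 6} = \frac{1 + c}{1} = \left(1 + c\right) 1 = 1 + c$)
$\left(z{\left(2,1 - 3 \right)} - 145\right) \left(-105\right) = \left(\left(1 + 2\right) - 145\right) \left(-105\right) = \left(3 - 145\right) \left(-105\right) = \left(-142\right) \left(-105\right) = 14910$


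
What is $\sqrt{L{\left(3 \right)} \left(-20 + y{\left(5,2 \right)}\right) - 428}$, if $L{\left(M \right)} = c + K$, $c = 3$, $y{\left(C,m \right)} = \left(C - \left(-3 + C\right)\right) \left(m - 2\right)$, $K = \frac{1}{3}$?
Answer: $\frac{2 i \sqrt{1113}}{3} \approx 22.241 i$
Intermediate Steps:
$K = \frac{1}{3} \approx 0.33333$
$y{\left(C,m \right)} = -6 + 3 m$ ($y{\left(C,m \right)} = 3 \left(-2 + m\right) = -6 + 3 m$)
$L{\left(M \right)} = \frac{10}{3}$ ($L{\left(M \right)} = 3 + \frac{1}{3} = \frac{10}{3}$)
$\sqrt{L{\left(3 \right)} \left(-20 + y{\left(5,2 \right)}\right) - 428} = \sqrt{\frac{10 \left(-20 + \left(-6 + 3 \cdot 2\right)\right)}{3} - 428} = \sqrt{\frac{10 \left(-20 + \left(-6 + 6\right)\right)}{3} - 428} = \sqrt{\frac{10 \left(-20 + 0\right)}{3} - 428} = \sqrt{\frac{10}{3} \left(-20\right) - 428} = \sqrt{- \frac{200}{3} - 428} = \sqrt{- \frac{1484}{3}} = \frac{2 i \sqrt{1113}}{3}$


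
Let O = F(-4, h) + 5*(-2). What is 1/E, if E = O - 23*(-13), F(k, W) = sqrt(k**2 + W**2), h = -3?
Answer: 1/294 ≈ 0.0034014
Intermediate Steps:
F(k, W) = sqrt(W**2 + k**2)
O = -5 (O = sqrt((-3)**2 + (-4)**2) + 5*(-2) = sqrt(9 + 16) - 10 = sqrt(25) - 10 = 5 - 10 = -5)
E = 294 (E = -5 - 23*(-13) = -5 + 299 = 294)
1/E = 1/294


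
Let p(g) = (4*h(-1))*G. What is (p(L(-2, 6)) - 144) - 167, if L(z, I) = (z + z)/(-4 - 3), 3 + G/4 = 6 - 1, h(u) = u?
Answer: -343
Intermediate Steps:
G = 8 (G = -12 + 4*(6 - 1) = -12 + 4*5 = -12 + 20 = 8)
L(z, I) = -2*z/7 (L(z, I) = (2*z)/(-7) = (2*z)*(-⅐) = -2*z/7)
p(g) = -32 (p(g) = (4*(-1))*8 = -4*8 = -32)
(p(L(-2, 6)) - 144) - 167 = (-32 - 144) - 167 = -176 - 167 = -343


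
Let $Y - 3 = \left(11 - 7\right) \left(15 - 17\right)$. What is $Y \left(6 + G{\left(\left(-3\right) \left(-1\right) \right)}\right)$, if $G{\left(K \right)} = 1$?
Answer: $-35$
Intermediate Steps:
$Y = -5$ ($Y = 3 + \left(11 - 7\right) \left(15 - 17\right) = 3 + 4 \left(-2\right) = 3 - 8 = -5$)
$Y \left(6 + G{\left(\left(-3\right) \left(-1\right) \right)}\right) = - 5 \left(6 + 1\right) = \left(-5\right) 7 = -35$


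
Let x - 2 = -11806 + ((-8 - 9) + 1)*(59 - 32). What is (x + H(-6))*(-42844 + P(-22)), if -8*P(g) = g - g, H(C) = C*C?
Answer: 522696800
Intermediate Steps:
H(C) = C**2
x = -12236 (x = 2 + (-11806 + ((-8 - 9) + 1)*(59 - 32)) = 2 + (-11806 + (-17 + 1)*27) = 2 + (-11806 - 16*27) = 2 + (-11806 - 432) = 2 - 12238 = -12236)
P(g) = 0 (P(g) = -(g - g)/8 = -1/8*0 = 0)
(x + H(-6))*(-42844 + P(-22)) = (-12236 + (-6)**2)*(-42844 + 0) = (-12236 + 36)*(-42844) = -12200*(-42844) = 522696800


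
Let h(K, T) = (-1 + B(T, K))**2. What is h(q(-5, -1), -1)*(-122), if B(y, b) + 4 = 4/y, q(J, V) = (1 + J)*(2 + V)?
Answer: -9882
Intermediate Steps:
B(y, b) = -4 + 4/y
h(K, T) = (-5 + 4/T)**2 (h(K, T) = (-1 + (-4 + 4/T))**2 = (-5 + 4/T)**2)
h(q(-5, -1), -1)*(-122) = ((-4 + 5*(-1))**2/(-1)**2)*(-122) = (1*(-4 - 5)**2)*(-122) = (1*(-9)**2)*(-122) = (1*81)*(-122) = 81*(-122) = -9882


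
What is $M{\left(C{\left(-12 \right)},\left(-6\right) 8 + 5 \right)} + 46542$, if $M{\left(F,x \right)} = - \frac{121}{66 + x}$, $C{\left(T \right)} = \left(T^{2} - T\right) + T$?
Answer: $\frac{1070345}{23} \approx 46537.0$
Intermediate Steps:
$C{\left(T \right)} = T^{2}$
$M{\left(C{\left(-12 \right)},\left(-6\right) 8 + 5 \right)} + 46542 = - \frac{121}{66 + \left(\left(-6\right) 8 + 5\right)} + 46542 = - \frac{121}{66 + \left(-48 + 5\right)} + 46542 = - \frac{121}{66 - 43} + 46542 = - \frac{121}{23} + 46542 = \frac{1070345}{23}$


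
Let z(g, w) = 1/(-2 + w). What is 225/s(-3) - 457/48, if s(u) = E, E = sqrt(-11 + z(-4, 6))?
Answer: -457/48 - 450*I*sqrt(43)/43 ≈ -9.5208 - 68.624*I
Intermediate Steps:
E = I*sqrt(43)/2 (E = sqrt(-11 + 1/(-2 + 6)) = sqrt(-11 + 1/4) = sqrt(-43/4) = I*sqrt(43)/2 ≈ 3.2787*I)
s(u) = I*sqrt(43)/2
225/s(-3) - 457/48 = 225/((I*sqrt(43)/2)) - 457/48 = 225*(-2*I*sqrt(43)/43) - 457*1/48 = -450*I*sqrt(43)/43 - 457/48 = -457/48 - 450*I*sqrt(43)/43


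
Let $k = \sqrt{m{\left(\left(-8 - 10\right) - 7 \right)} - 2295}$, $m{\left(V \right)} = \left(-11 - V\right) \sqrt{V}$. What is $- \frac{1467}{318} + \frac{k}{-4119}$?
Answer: $- \frac{489}{106} - \frac{\sqrt{-2295 + 70 i}}{4119} \approx -4.6134 - 0.011632 i$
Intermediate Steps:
$m{\left(V \right)} = \sqrt{V} \left(-11 - V\right)$
$k = \sqrt{-2295 + 70 i}$ ($k = \sqrt{\sqrt{\left(-8 - 10\right) - 7} \left(-11 - \left(\left(-8 - 10\right) - 7\right)\right) - 2295} = \sqrt{\sqrt{-18 - 7} \left(-11 - \left(-18 - 7\right)\right) - 2295} = \sqrt{\sqrt{-25} \left(-11 - -25\right) - 2295} = \sqrt{5 i \left(-11 + 25\right) - 2295} = \sqrt{5 i 14 - 2295} = \sqrt{70 i - 2295} = \sqrt{-2295 + 70 i} \approx 0.7305 + 47.912 i$)
$- \frac{1467}{318} + \frac{k}{-4119} = - \frac{1467}{318} + \frac{\sqrt{-2295 + 70 i}}{-4119} = \left(-1467\right) \frac{1}{318} + \sqrt{-2295 + 70 i} \left(- \frac{1}{4119}\right) = - \frac{489}{106} - \frac{\sqrt{-2295 + 70 i}}{4119}$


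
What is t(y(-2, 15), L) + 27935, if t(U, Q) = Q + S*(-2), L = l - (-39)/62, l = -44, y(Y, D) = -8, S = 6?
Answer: 1728537/62 ≈ 27880.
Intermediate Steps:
L = -2689/62 (L = -44 - (-39)/62 = -44 - 1*(-39/62) = -44 + 39/62 = -2689/62 ≈ -43.371)
t(U, Q) = -12 + Q (t(U, Q) = Q + 6*(-2) = Q - 12 = -12 + Q)
t(y(-2, 15), L) + 27935 = (-12 - 2689/62) + 27935 = -3433/62 + 27935 = 1728537/62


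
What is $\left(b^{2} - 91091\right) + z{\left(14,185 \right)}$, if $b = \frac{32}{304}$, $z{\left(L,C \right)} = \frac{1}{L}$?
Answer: $- \frac{460373497}{5054} \approx -91091.0$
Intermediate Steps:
$b = \frac{2}{19}$ ($b = 32 \cdot \frac{1}{304} = \frac{2}{19} \approx 0.10526$)
$\left(b^{2} - 91091\right) + z{\left(14,185 \right)} = \left(\left(\frac{2}{19}\right)^{2} - 91091\right) + \frac{1}{14} = \left(\frac{4}{361} - 91091\right) + \frac{1}{14} = - \frac{32883847}{361} + \frac{1}{14} = - \frac{460373497}{5054}$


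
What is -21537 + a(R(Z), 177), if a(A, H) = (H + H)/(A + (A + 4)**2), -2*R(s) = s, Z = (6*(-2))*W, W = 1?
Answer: -1141284/53 ≈ -21534.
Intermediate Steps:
Z = -12 (Z = (6*(-2))*1 = -12*1 = -12)
R(s) = -s/2
a(A, H) = 2*H/(A + (4 + A)**2) (a(A, H) = (2*H)/(A + (4 + A)**2) = 2*H/(A + (4 + A)**2))
-21537 + a(R(Z), 177) = -21537 + 2*177/(-1/2*(-12) + (4 - 1/2*(-12))**2) = -21537 + 2*177/(6 + (4 + 6)**2) = -21537 + 2*177/(6 + 10**2) = -21537 + 2*177/(6 + 100) = -21537 + 2*177/106 = -21537 + 2*177*(1/106) = -21537 + 177/53 = -1141284/53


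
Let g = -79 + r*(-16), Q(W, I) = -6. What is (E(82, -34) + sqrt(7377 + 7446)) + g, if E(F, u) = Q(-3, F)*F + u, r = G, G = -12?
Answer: -413 + 9*sqrt(183) ≈ -291.25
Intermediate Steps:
r = -12
E(F, u) = u - 6*F (E(F, u) = -6*F + u = u - 6*F)
g = 113 (g = -79 - 12*(-16) = -79 + 192 = 113)
(E(82, -34) + sqrt(7377 + 7446)) + g = ((-34 - 6*82) + sqrt(7377 + 7446)) + 113 = ((-34 - 492) + sqrt(14823)) + 113 = (-526 + 9*sqrt(183)) + 113 = -413 + 9*sqrt(183)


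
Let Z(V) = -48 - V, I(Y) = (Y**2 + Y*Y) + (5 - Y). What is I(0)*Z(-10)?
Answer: -190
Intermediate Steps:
I(Y) = 5 - Y + 2*Y**2 (I(Y) = (Y**2 + Y**2) + (5 - Y) = 2*Y**2 + (5 - Y) = 5 - Y + 2*Y**2)
I(0)*Z(-10) = (5 - 1*0 + 2*0**2)*(-48 - 1*(-10)) = (5 + 0 + 2*0)*(-48 + 10) = (5 + 0 + 0)*(-38) = 5*(-38) = -190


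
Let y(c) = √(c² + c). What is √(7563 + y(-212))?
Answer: √(7563 + 2*√11183) ≈ 88.173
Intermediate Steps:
y(c) = √(c + c²)
√(7563 + y(-212)) = √(7563 + √(-212*(1 - 212))) = √(7563 + √(-212*(-211))) = √(7563 + √44732) = √(7563 + 2*√11183)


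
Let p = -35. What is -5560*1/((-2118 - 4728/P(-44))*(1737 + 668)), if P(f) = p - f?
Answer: 1668/1907165 ≈ 0.00087460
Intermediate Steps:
P(f) = -35 - f
-5560*1/((-2118 - 4728/P(-44))*(1737 + 668)) = -5560*1/((-2118 - 4728/(-35 - 1*(-44)))*(1737 + 668)) = -5560*1/(2405*(-2118 - 4728/(-35 + 44))) = -5560*1/(2405*(-2118 - 4728/9)) = -5560*1/(2405*(-2118 - 4728*⅑)) = -5560*1/(2405*(-2118 - 1576/3)) = -5560/(2405*(-7930/3)) = -5560/(-19071650/3) = -5560*(-3/19071650) = 1668/1907165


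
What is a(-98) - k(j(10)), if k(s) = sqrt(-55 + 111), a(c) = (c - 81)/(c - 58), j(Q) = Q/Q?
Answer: 179/156 - 2*sqrt(14) ≈ -6.3359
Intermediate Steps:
j(Q) = 1
a(c) = (-81 + c)/(-58 + c)
k(s) = 2*sqrt(14) (k(s) = sqrt(56) = 2*sqrt(14))
a(-98) - k(j(10)) = (-81 - 98)/(-58 - 98) - 2*sqrt(14) = -179/(-156) - 2*sqrt(14) = -1/156*(-179) - 2*sqrt(14) = 179/156 - 2*sqrt(14)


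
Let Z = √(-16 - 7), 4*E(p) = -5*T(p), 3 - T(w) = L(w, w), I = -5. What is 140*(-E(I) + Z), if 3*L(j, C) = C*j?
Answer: -2800/3 + 140*I*√23 ≈ -933.33 + 671.42*I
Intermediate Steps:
L(j, C) = C*j/3 (L(j, C) = (C*j)/3 = C*j/3)
T(w) = 3 - w²/3 (T(w) = 3 - w*w/3 = 3 - w²/3)
E(p) = -15/4 + 5*p²/12 (E(p) = (-5*(3 - p²/3))/4 = (-15 + 5*p²/3)/4 = -15/4 + 5*p²/12)
Z = I*√23 (Z = √(-23) = I*√23 ≈ 4.7958*I)
140*(-E(I) + Z) = 140*(-(-15/4 + (5/12)*(-5)²) + I*√23) = 140*(-(-15/4 + (5/12)*25) + I*√23) = 140*(-(-15/4 + 125/12) + I*√23) = 140*(-1*20/3 + I*√23) = 140*(-20/3 + I*√23) = -2800/3 + 140*I*√23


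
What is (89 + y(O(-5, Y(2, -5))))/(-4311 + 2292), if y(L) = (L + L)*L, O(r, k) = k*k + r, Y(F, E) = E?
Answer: -889/2019 ≈ -0.44032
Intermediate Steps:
O(r, k) = r + k² (O(r, k) = k² + r = r + k²)
y(L) = 2*L² (y(L) = (2*L)*L = 2*L²)
(89 + y(O(-5, Y(2, -5))))/(-4311 + 2292) = (89 + 2*(-5 + (-5)²)²)/(-4311 + 2292) = (89 + 2*(-5 + 25)²)/(-2019) = (89 + 2*20²)*(-1/2019) = (89 + 2*400)*(-1/2019) = (89 + 800)*(-1/2019) = 889*(-1/2019) = -889/2019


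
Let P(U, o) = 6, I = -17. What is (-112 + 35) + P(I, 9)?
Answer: -71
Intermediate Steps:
(-112 + 35) + P(I, 9) = (-112 + 35) + 6 = -77 + 6 = -71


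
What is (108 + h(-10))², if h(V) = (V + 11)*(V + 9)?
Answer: 11449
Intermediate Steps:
h(V) = (9 + V)*(11 + V) (h(V) = (11 + V)*(9 + V) = (9 + V)*(11 + V))
(108 + h(-10))² = (108 + (99 + (-10)² + 20*(-10)))² = (108 + (99 + 100 - 200))² = (108 - 1)² = 107² = 11449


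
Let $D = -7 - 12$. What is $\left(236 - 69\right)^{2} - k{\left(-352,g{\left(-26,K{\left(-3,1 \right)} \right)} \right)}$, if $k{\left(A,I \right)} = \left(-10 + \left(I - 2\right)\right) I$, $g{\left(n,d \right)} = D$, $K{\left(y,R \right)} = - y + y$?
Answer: $27300$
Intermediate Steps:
$K{\left(y,R \right)} = 0$
$D = -19$ ($D = -7 - 12 = -19$)
$g{\left(n,d \right)} = -19$
$k{\left(A,I \right)} = I \left(-12 + I\right)$ ($k{\left(A,I \right)} = \left(-10 + \left(-2 + I\right)\right) I = \left(-12 + I\right) I = I \left(-12 + I\right)$)
$\left(236 - 69\right)^{2} - k{\left(-352,g{\left(-26,K{\left(-3,1 \right)} \right)} \right)} = \left(236 - 69\right)^{2} - - 19 \left(-12 - 19\right) = 167^{2} - \left(-19\right) \left(-31\right) = 27889 - 589 = 27300$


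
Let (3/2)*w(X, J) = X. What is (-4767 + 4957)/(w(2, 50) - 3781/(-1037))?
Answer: 591090/15491 ≈ 38.157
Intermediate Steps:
w(X, J) = 2*X/3
(-4767 + 4957)/(w(2, 50) - 3781/(-1037)) = (-4767 + 4957)/((⅔)*2 - 3781/(-1037)) = 190/(4/3 - 3781*(-1/1037)) = 190/(4/3 + 3781/1037) = 190/(15491/3111) = 190*(3111/15491) = 591090/15491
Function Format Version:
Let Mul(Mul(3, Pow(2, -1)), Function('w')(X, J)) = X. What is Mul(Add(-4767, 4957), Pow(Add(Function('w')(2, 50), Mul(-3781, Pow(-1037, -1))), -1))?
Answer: Rational(591090, 15491) ≈ 38.157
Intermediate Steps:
Function('w')(X, J) = Mul(Rational(2, 3), X)
Mul(Add(-4767, 4957), Pow(Add(Function('w')(2, 50), Mul(-3781, Pow(-1037, -1))), -1)) = Mul(Add(-4767, 4957), Pow(Add(Mul(Rational(2, 3), 2), Mul(-3781, Pow(-1037, -1))), -1)) = Mul(190, Pow(Add(Rational(4, 3), Mul(-3781, Rational(-1, 1037))), -1)) = Mul(190, Pow(Add(Rational(4, 3), Rational(3781, 1037)), -1)) = Mul(190, Pow(Rational(15491, 3111), -1)) = Mul(190, Rational(3111, 15491)) = Rational(591090, 15491)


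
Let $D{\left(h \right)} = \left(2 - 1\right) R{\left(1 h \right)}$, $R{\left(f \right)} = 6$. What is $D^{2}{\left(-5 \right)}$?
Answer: $36$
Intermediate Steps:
$D{\left(h \right)} = 6$ ($D{\left(h \right)} = \left(2 - 1\right) 6 = 1 \cdot 6 = 6$)
$D^{2}{\left(-5 \right)} = 6^{2} = 36$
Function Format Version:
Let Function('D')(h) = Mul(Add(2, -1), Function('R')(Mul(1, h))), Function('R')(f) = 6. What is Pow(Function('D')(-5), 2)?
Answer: 36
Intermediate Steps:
Function('D')(h) = 6 (Function('D')(h) = Mul(Add(2, -1), 6) = Mul(1, 6) = 6)
Pow(Function('D')(-5), 2) = Pow(6, 2) = 36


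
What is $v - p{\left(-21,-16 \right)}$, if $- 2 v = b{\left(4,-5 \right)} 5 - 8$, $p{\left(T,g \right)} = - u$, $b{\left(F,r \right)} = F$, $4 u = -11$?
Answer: $- \frac{35}{4} \approx -8.75$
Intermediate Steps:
$u = - \frac{11}{4}$ ($u = \frac{1}{4} \left(-11\right) = - \frac{11}{4} \approx -2.75$)
$p{\left(T,g \right)} = \frac{11}{4}$ ($p{\left(T,g \right)} = \left(-1\right) \left(- \frac{11}{4}\right) = \frac{11}{4}$)
$v = -6$ ($v = - \frac{4 \cdot 5 - 8}{2} = - \frac{20 - 8}{2} = \left(- \frac{1}{2}\right) 12 = -6$)
$v - p{\left(-21,-16 \right)} = -6 - \frac{11}{4} = - \frac{35}{4}$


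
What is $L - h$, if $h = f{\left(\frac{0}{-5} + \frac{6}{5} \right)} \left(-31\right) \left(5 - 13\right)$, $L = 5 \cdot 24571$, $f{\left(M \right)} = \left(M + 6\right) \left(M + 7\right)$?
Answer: $\frac{2705327}{25} \approx 1.0821 \cdot 10^{5}$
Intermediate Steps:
$f{\left(M \right)} = \left(6 + M\right) \left(7 + M\right)$
$L = 122855$
$h = \frac{366048}{25}$ ($h = \left(42 + \left(\frac{0}{-5} + \frac{6}{5}\right)^{2} + 13 \left(\frac{0}{-5} + \frac{6}{5}\right)\right) \left(-31\right) \left(5 - 13\right) = \left(42 + \left(0 \left(- \frac{1}{5}\right) + 6 \cdot \frac{1}{5}\right)^{2} + 13 \left(0 \left(- \frac{1}{5}\right) + 6 \cdot \frac{1}{5}\right)\right) \left(-31\right) \left(-8\right) = \left(42 + \left(0 + \frac{6}{5}\right)^{2} + 13 \left(0 + \frac{6}{5}\right)\right) \left(-31\right) \left(-8\right) = \left(42 + \left(\frac{6}{5}\right)^{2} + 13 \cdot \frac{6}{5}\right) \left(-31\right) \left(-8\right) = \left(42 + \frac{36}{25} + \frac{78}{5}\right) \left(-31\right) \left(-8\right) = \frac{1476}{25} \left(-31\right) \left(-8\right) = \left(- \frac{45756}{25}\right) \left(-8\right) = \frac{366048}{25} \approx 14642.0$)
$L - h = 122855 - \frac{366048}{25} = \frac{2705327}{25}$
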